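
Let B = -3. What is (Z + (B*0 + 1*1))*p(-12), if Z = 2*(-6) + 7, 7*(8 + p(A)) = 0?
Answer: 32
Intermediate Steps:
p(A) = -8 (p(A) = -8 + (1/7)*0 = -8 + 0 = -8)
Z = -5 (Z = -12 + 7 = -5)
(Z + (B*0 + 1*1))*p(-12) = (-5 + (-3*0 + 1*1))*(-8) = (-5 + (0 + 1))*(-8) = (-5 + 1)*(-8) = -4*(-8) = 32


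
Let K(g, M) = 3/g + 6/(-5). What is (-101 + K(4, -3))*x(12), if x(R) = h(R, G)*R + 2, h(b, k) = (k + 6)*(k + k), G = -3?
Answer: 217103/10 ≈ 21710.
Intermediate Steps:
h(b, k) = 2*k*(6 + k) (h(b, k) = (6 + k)*(2*k) = 2*k*(6 + k))
K(g, M) = -6/5 + 3/g (K(g, M) = 3/g + 6*(-⅕) = 3/g - 6/5 = -6/5 + 3/g)
x(R) = 2 - 18*R (x(R) = (2*(-3)*(6 - 3))*R + 2 = (2*(-3)*3)*R + 2 = -18*R + 2 = 2 - 18*R)
(-101 + K(4, -3))*x(12) = (-101 + (-6/5 + 3/4))*(2 - 18*12) = (-101 + (-6/5 + 3*(¼)))*(2 - 216) = (-101 + (-6/5 + ¾))*(-214) = (-101 - 9/20)*(-214) = -2029/20*(-214) = 217103/10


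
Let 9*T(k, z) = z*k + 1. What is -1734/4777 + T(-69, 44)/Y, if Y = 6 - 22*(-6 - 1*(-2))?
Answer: -939127/237726 ≈ -3.9505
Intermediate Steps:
T(k, z) = ⅑ + k*z/9 (T(k, z) = (z*k + 1)/9 = (k*z + 1)/9 = (1 + k*z)/9 = ⅑ + k*z/9)
Y = 94 (Y = 6 - 22*(-6 + 2) = 6 - 22*(-4) = 6 + 88 = 94)
-1734/4777 + T(-69, 44)/Y = -1734/4777 + (⅑ + (⅑)*(-69)*44)/94 = -1734*1/4777 + (⅑ - 1012/3)*(1/94) = -102/281 - 3035/9*1/94 = -102/281 - 3035/846 = -939127/237726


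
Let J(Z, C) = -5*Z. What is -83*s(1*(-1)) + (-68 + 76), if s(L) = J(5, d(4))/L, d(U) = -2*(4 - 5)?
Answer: -2067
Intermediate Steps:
d(U) = 2 (d(U) = -2*(-1) = 2)
s(L) = -25/L (s(L) = (-5*5)/L = -25/L)
-83*s(1*(-1)) + (-68 + 76) = -(-2075)/(1*(-1)) + (-68 + 76) = -(-2075)/(-1) + 8 = -(-2075)*(-1) + 8 = -83*25 + 8 = -2075 + 8 = -2067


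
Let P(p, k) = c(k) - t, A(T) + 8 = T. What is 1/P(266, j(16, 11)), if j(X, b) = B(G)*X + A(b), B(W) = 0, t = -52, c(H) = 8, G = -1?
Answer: 1/60 ≈ 0.016667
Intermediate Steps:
A(T) = -8 + T
j(X, b) = -8 + b (j(X, b) = 0*X + (-8 + b) = 0 + (-8 + b) = -8 + b)
P(p, k) = 60 (P(p, k) = 8 - 1*(-52) = 8 + 52 = 60)
1/P(266, j(16, 11)) = 1/60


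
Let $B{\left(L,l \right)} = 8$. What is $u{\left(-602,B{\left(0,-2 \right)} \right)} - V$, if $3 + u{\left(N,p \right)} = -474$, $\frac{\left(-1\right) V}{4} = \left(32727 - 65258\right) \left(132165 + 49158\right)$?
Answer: $-23594474529$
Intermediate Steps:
$V = 23594474052$ ($V = - 4 \left(32727 - 65258\right) \left(132165 + 49158\right) = - 4 \left(\left(-32531\right) 181323\right) = \left(-4\right) \left(-5898618513\right) = 23594474052$)
$u{\left(N,p \right)} = -477$ ($u{\left(N,p \right)} = -3 - 474 = -477$)
$u{\left(-602,B{\left(0,-2 \right)} \right)} - V = -477 - 23594474052 = -23594474529$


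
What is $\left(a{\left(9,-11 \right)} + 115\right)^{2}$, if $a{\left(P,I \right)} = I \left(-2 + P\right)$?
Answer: $1444$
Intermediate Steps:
$\left(a{\left(9,-11 \right)} + 115\right)^{2} = \left(- 11 \left(-2 + 9\right) + 115\right)^{2} = \left(\left(-11\right) 7 + 115\right)^{2} = \left(-77 + 115\right)^{2} = 38^{2} = 1444$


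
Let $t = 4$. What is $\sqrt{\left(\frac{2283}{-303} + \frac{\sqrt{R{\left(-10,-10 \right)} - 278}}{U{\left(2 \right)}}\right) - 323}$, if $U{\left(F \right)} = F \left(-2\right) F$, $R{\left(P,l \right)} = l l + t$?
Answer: $\frac{\sqrt{-53948544 - 20402 i \sqrt{174}}}{404} \approx 0.045347 - 18.181 i$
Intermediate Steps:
$R{\left(P,l \right)} = 4 + l^{2}$ ($R{\left(P,l \right)} = l l + 4 = l^{2} + 4 = 4 + l^{2}$)
$U{\left(F \right)} = - 2 F^{2}$ ($U{\left(F \right)} = - 2 F F = - 2 F^{2}$)
$\sqrt{\left(\frac{2283}{-303} + \frac{\sqrt{R{\left(-10,-10 \right)} - 278}}{U{\left(2 \right)}}\right) - 323} = \sqrt{\left(\frac{2283}{-303} + \frac{\sqrt{\left(4 + \left(-10\right)^{2}\right) - 278}}{\left(-2\right) 2^{2}}\right) - 323} = \sqrt{\left(2283 \left(- \frac{1}{303}\right) + \frac{\sqrt{\left(4 + 100\right) - 278}}{\left(-2\right) 4}\right) - 323} = \sqrt{\left(- \frac{761}{101} + \frac{\sqrt{104 - 278}}{-8}\right) - 323} = \sqrt{\left(- \frac{761}{101} + \sqrt{-174} \left(- \frac{1}{8}\right)\right) - 323} = \sqrt{\left(- \frac{761}{101} + i \sqrt{174} \left(- \frac{1}{8}\right)\right) - 323} = \sqrt{\left(- \frac{761}{101} - \frac{i \sqrt{174}}{8}\right) - 323} = \sqrt{- \frac{33384}{101} - \frac{i \sqrt{174}}{8}}$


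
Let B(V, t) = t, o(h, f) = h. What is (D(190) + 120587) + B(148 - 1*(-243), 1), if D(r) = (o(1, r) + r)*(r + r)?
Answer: 193168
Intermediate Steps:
D(r) = 2*r*(1 + r) (D(r) = (1 + r)*(r + r) = (1 + r)*(2*r) = 2*r*(1 + r))
(D(190) + 120587) + B(148 - 1*(-243), 1) = (2*190*(1 + 190) + 120587) + 1 = (2*190*191 + 120587) + 1 = (72580 + 120587) + 1 = 193167 + 1 = 193168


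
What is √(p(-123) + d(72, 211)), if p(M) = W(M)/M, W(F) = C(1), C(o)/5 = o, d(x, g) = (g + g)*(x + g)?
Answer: √1806795339/123 ≈ 345.58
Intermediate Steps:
d(x, g) = 2*g*(g + x) (d(x, g) = (2*g)*(g + x) = 2*g*(g + x))
C(o) = 5*o
W(F) = 5 (W(F) = 5*1 = 5)
p(M) = 5/M
√(p(-123) + d(72, 211)) = √(5/(-123) + 2*211*(211 + 72)) = √(5*(-1/123) + 2*211*283) = √(-5/123 + 119426) = √(14689393/123) = √1806795339/123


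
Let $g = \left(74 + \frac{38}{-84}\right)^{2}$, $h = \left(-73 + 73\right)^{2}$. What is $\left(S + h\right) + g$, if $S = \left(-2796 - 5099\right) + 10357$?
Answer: $\frac{13884889}{1764} \approx 7871.3$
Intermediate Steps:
$h = 0$ ($h = 0^{2} = 0$)
$g = \frac{9541921}{1764}$ ($g = \left(74 + 38 \left(- \frac{1}{84}\right)\right)^{2} = \left(74 - \frac{19}{42}\right)^{2} = \left(\frac{3089}{42}\right)^{2} = \frac{9541921}{1764} \approx 5409.3$)
$S = 2462$ ($S = -7895 + 10357 = 2462$)
$\left(S + h\right) + g = \left(2462 + 0\right) + \frac{9541921}{1764} = 2462 + \frac{9541921}{1764} = \frac{13884889}{1764}$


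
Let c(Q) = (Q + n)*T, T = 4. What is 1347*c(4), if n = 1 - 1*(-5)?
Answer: 53880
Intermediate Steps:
n = 6 (n = 1 + 5 = 6)
c(Q) = 24 + 4*Q (c(Q) = (Q + 6)*4 = (6 + Q)*4 = 24 + 4*Q)
1347*c(4) = 1347*(24 + 4*4) = 1347*(24 + 16) = 1347*40 = 53880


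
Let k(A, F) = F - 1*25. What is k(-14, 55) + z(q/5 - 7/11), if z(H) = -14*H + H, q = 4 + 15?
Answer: -612/55 ≈ -11.127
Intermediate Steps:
q = 19
k(A, F) = -25 + F (k(A, F) = F - 25 = -25 + F)
z(H) = -13*H
k(-14, 55) + z(q/5 - 7/11) = (-25 + 55) - 13*(19/5 - 7/11) = 30 - 13*(19*(⅕) - 7*1/11) = 30 - 13*(19/5 - 7/11) = 30 - 13*174/55 = 30 - 2262/55 = -612/55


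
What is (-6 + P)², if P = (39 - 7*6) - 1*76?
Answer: 7225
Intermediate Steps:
P = -79 (P = (39 - 42) - 76 = -3 - 76 = -79)
(-6 + P)² = (-6 - 79)² = (-85)² = 7225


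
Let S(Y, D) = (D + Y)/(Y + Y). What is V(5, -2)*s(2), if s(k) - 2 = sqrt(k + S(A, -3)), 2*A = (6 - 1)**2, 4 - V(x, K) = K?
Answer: 12 + 3*sqrt(238)/5 ≈ 21.256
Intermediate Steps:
V(x, K) = 4 - K
A = 25/2 (A = (6 - 1)**2/2 = (1/2)*5**2 = (1/2)*25 = 25/2 ≈ 12.500)
S(Y, D) = (D + Y)/(2*Y) (S(Y, D) = (D + Y)/((2*Y)) = (D + Y)*(1/(2*Y)) = (D + Y)/(2*Y))
s(k) = 2 + sqrt(19/50 + k) (s(k) = 2 + sqrt(k + (-3 + 25/2)/(2*(25/2))) = 2 + sqrt(k + (1/2)*(2/25)*(19/2)) = 2 + sqrt(k + 19/50) = 2 + sqrt(19/50 + k))
V(5, -2)*s(2) = (4 - 1*(-2))*(2 + sqrt(38 + 100*2)/10) = (4 + 2)*(2 + sqrt(38 + 200)/10) = 6*(2 + sqrt(238)/10) = 12 + 3*sqrt(238)/5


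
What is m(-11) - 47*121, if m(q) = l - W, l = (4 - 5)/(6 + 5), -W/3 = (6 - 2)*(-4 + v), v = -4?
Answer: -63614/11 ≈ -5783.1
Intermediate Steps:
W = 96 (W = -3*(6 - 2)*(-4 - 4) = -12*(-8) = -3*(-32) = 96)
l = -1/11 ≈ -0.090909
m(q) = -1057/11 (m(q) = -1/11 - 1*96 = -1/11 - 96 = -1057/11)
m(-11) - 47*121 = -1057/11 - 47*121 = -1057/11 - 5687 = -63614/11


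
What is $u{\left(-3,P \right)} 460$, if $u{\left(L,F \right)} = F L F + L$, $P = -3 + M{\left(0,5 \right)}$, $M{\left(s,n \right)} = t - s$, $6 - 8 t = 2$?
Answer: $-10005$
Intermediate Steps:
$t = \frac{1}{2}$ ($t = \frac{3}{4} - \frac{1}{4} = \frac{1}{2} \approx 0.5$)
$M{\left(s,n \right)} = \frac{1}{2} - s$
$P = - \frac{5}{2}$ ($P = -3 + \left(\frac{1}{2} - 0\right) = -3 + \left(\frac{1}{2} + 0\right) = -3 + \frac{1}{2} = - \frac{5}{2} \approx -2.5$)
$u{\left(L,F \right)} = L + L F^{2}$ ($u{\left(L,F \right)} = L F^{2} + L = L + L F^{2}$)
$u{\left(-3,P \right)} 460 = - 3 \left(1 + \left(- \frac{5}{2}\right)^{2}\right) 460 = - 3 \left(1 + \frac{25}{4}\right) 460 = \left(-3\right) \frac{29}{4} \cdot 460 = \left(- \frac{87}{4}\right) 460 = -10005$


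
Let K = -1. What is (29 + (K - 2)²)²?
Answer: 1444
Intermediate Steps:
(29 + (K - 2)²)² = (29 + (-1 - 2)²)² = (29 + (-3)²)² = (29 + 9)² = 38² = 1444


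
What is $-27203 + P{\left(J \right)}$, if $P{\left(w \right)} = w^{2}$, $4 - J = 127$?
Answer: $-12074$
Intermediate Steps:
$J = -123$ ($J = 4 - 127 = -123$)
$-27203 + P{\left(J \right)} = -27203 + \left(-123\right)^{2} = -27203 + 15129 = -12074$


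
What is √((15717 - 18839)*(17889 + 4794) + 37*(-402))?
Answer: 20*I*√177078 ≈ 8416.1*I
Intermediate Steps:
√((15717 - 18839)*(17889 + 4794) + 37*(-402)) = √(-3122*22683 - 14874) = √(-70816326 - 14874) = √(-70831200) = 20*I*√177078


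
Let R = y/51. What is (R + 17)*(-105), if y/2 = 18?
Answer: -31605/17 ≈ -1859.1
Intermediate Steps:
y = 36 (y = 2*18 = 36)
R = 12/17 (R = 36/51 = 36*(1/51) = 12/17 ≈ 0.70588)
(R + 17)*(-105) = (12/17 + 17)*(-105) = (301/17)*(-105) = -31605/17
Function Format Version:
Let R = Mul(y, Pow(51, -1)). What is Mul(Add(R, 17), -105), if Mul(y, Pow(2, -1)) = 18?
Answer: Rational(-31605, 17) ≈ -1859.1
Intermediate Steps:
y = 36 (y = Mul(2, 18) = 36)
R = Rational(12, 17) (R = Mul(36, Pow(51, -1)) = Mul(36, Rational(1, 51)) = Rational(12, 17) ≈ 0.70588)
Mul(Add(R, 17), -105) = Mul(Add(Rational(12, 17), 17), -105) = Mul(Rational(301, 17), -105) = Rational(-31605, 17)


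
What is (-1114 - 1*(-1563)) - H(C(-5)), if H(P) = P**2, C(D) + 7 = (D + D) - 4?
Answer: 8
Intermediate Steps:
C(D) = -11 + 2*D (C(D) = -7 + ((D + D) - 4) = -7 + (2*D - 4) = -7 + (-4 + 2*D) = -11 + 2*D)
(-1114 - 1*(-1563)) - H(C(-5)) = (-1114 - 1*(-1563)) - (-11 + 2*(-5))**2 = (-1114 + 1563) - (-11 - 10)**2 = 449 - 1*(-21)**2 = 449 - 1*441 = 449 - 441 = 8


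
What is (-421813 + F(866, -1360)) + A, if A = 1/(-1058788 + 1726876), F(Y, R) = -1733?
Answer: -282966000047/668088 ≈ -4.2355e+5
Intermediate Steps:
A = 1/668088 ≈ 1.4968e-6
(-421813 + F(866, -1360)) + A = (-421813 - 1733) + 1/668088 = -423546 + 1/668088 = -282966000047/668088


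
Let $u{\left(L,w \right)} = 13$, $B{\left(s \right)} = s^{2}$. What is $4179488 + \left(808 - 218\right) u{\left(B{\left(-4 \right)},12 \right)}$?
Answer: $4187158$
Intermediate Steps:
$4179488 + \left(808 - 218\right) u{\left(B{\left(-4 \right)},12 \right)} = 4179488 + \left(808 - 218\right) 13 = 4179488 + 590 \cdot 13 = 4179488 + 7670 = 4187158$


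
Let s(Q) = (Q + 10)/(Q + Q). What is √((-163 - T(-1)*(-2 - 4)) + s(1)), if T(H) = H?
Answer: I*√654/2 ≈ 12.787*I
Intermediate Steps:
s(Q) = (10 + Q)/(2*Q) (s(Q) = (10 + Q)/((2*Q)) = (10 + Q)*(1/(2*Q)) = (10 + Q)/(2*Q))
√((-163 - T(-1)*(-2 - 4)) + s(1)) = √((-163 - (-1)*(-2 - 4)) + (½)*(10 + 1)/1) = √((-163 - (-1)*(-6)) + (½)*1*11) = √((-163 - 1*6) + 11/2) = √((-163 - 6) + 11/2) = √(-169 + 11/2) = √(-327/2) = I*√654/2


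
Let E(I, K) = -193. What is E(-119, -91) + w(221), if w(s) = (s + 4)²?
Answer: 50432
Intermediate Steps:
w(s) = (4 + s)²
E(-119, -91) + w(221) = -193 + (4 + 221)² = -193 + 225² = -193 + 50625 = 50432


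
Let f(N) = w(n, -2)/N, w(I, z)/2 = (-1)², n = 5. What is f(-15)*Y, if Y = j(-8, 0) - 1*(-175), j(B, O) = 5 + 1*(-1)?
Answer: -358/15 ≈ -23.867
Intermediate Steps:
j(B, O) = 4 (j(B, O) = 5 - 1 = 4)
w(I, z) = 2 (w(I, z) = 2*(-1)² = 2*1 = 2)
f(N) = 2/N
Y = 179 (Y = 4 - 1*(-175) = 4 + 175 = 179)
f(-15)*Y = (2/(-15))*179 = (2*(-1/15))*179 = -2/15*179 = -358/15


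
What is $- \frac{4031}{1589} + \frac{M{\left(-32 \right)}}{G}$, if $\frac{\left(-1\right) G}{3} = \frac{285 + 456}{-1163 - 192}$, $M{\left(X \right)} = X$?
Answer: $- \frac{77859953}{3532347} \approx -22.042$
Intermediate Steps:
$G = \frac{2223}{1355}$ ($G = - 3 \frac{285 + 456}{-1163 - 192} = - 3 \frac{741}{-1355} = - 3 \cdot 741 \left(- \frac{1}{1355}\right) = \left(-3\right) \left(- \frac{741}{1355}\right) = \frac{2223}{1355} \approx 1.6406$)
$- \frac{4031}{1589} + \frac{M{\left(-32 \right)}}{G} = - \frac{4031}{1589} - \frac{32}{\frac{2223}{1355}} = \left(-4031\right) \frac{1}{1589} - \frac{43360}{2223} = - \frac{4031}{1589} - \frac{43360}{2223} = - \frac{77859953}{3532347}$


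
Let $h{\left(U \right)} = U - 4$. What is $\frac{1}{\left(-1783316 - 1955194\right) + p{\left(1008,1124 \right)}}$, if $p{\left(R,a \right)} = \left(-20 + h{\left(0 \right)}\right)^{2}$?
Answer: $- \frac{1}{3737934} \approx -2.6753 \cdot 10^{-7}$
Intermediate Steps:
$h{\left(U \right)} = -4 + U$
$p{\left(R,a \right)} = 576$ ($p{\left(R,a \right)} = \left(-20 + \left(-4 + 0\right)\right)^{2} = \left(-20 - 4\right)^{2} = \left(-24\right)^{2} = 576$)
$\frac{1}{\left(-1783316 - 1955194\right) + p{\left(1008,1124 \right)}} = \frac{1}{\left(-1783316 - 1955194\right) + 576} = \frac{1}{-3738510 + 576} = \frac{1}{-3737934} = - \frac{1}{3737934}$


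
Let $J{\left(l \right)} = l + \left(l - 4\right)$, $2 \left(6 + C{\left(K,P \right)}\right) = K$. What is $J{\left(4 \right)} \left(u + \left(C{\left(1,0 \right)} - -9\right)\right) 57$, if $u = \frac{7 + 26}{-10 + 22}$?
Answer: $1425$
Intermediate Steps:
$C{\left(K,P \right)} = -6 + \frac{K}{2}$
$J{\left(l \right)} = -4 + 2 l$ ($J{\left(l \right)} = l + \left(l - 4\right) = l + \left(-4 + l\right) = -4 + 2 l$)
$u = \frac{11}{4}$ ($u = \frac{33}{12} = 33 \cdot \frac{1}{12} = \frac{11}{4} \approx 2.75$)
$J{\left(4 \right)} \left(u + \left(C{\left(1,0 \right)} - -9\right)\right) 57 = \left(-4 + 2 \cdot 4\right) \left(\frac{11}{4} + \left(\left(-6 + \frac{1}{2} \cdot 1\right) - -9\right)\right) 57 = \left(-4 + 8\right) \left(\frac{11}{4} + \left(\left(-6 + \frac{1}{2}\right) + 9\right)\right) 57 = 4 \left(\frac{11}{4} + \left(- \frac{11}{2} + 9\right)\right) 57 = 4 \left(\frac{11}{4} + \frac{7}{2}\right) 57 = 4 \cdot \frac{25}{4} \cdot 57 = 25 \cdot 57 = 1425$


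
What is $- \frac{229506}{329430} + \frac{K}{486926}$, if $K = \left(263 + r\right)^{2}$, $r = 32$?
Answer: $- \frac{13847298801}{26734672030} \approx -0.51795$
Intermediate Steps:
$K = 87025$ ($K = \left(263 + 32\right)^{2} = 295^{2} = 87025$)
$- \frac{229506}{329430} + \frac{K}{486926} = - \frac{229506}{329430} + \frac{87025}{486926} = \left(-229506\right) \frac{1}{329430} + 87025 \cdot \frac{1}{486926} = - \frac{38251}{54905} + \frac{87025}{486926} = - \frac{13847298801}{26734672030}$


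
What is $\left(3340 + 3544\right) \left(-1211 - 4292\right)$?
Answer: $-37882652$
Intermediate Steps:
$\left(3340 + 3544\right) \left(-1211 - 4292\right) = 6884 \left(-5503\right) = -37882652$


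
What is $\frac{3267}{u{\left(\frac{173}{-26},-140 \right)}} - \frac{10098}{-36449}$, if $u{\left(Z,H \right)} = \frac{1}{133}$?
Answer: $\frac{15837501537}{36449} \approx 4.3451 \cdot 10^{5}$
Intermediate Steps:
$u{\left(Z,H \right)} = \frac{1}{133}$
$\frac{3267}{u{\left(\frac{173}{-26},-140 \right)}} - \frac{10098}{-36449} = 3267 \frac{1}{\frac{1}{133}} - \frac{10098}{-36449} = 3267 \cdot 133 - - \frac{10098}{36449} = 434511 + \frac{10098}{36449} = \frac{15837501537}{36449}$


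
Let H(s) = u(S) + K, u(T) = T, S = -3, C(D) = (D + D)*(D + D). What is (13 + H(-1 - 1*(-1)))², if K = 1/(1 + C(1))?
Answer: 2601/25 ≈ 104.04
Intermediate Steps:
C(D) = 4*D² (C(D) = (2*D)*(2*D) = 4*D²)
K = ⅕ (K = 1/(1 + 4*1²) = 1/(1 + 4*1) = 1/(1 + 4) = 1/5 = ⅕ ≈ 0.20000)
H(s) = -14/5 (H(s) = -3 + ⅕ = -14/5)
(13 + H(-1 - 1*(-1)))² = (13 - 14/5)² = (51/5)² = 2601/25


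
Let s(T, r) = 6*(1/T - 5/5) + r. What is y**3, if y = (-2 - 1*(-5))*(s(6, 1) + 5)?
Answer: 27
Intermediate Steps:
s(T, r) = -6 + r + 6/T (s(T, r) = 6*(1/T - 5*1/5) + r = 6*(1/T - 1) + r = 6*(-1 + 1/T) + r = (-6 + 6/T) + r = -6 + r + 6/T)
y = 3 (y = (-2 - 1*(-5))*((-6 + 1 + 6/6) + 5) = (-2 + 5)*((-6 + 1 + 6*(1/6)) + 5) = 3*((-6 + 1 + 1) + 5) = 3*(-4 + 5) = 3*1 = 3)
y**3 = 3**3 = 27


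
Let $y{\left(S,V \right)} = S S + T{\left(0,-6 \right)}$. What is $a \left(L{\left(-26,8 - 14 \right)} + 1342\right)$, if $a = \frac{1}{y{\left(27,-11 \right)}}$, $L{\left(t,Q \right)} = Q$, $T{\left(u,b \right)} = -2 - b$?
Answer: $\frac{1336}{733} \approx 1.8226$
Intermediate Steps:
$y{\left(S,V \right)} = 4 + S^{2}$ ($y{\left(S,V \right)} = S S - -4 = S^{2} + \left(-2 + 6\right) = S^{2} + 4 = 4 + S^{2}$)
$a = \frac{1}{733}$ ($a = \frac{1}{4 + 27^{2}} = \frac{1}{4 + 729} = \frac{1}{733} \approx 0.0013643$)
$a \left(L{\left(-26,8 - 14 \right)} + 1342\right) = \frac{\left(8 - 14\right) + 1342}{733} = \frac{-6 + 1342}{733} = \frac{1}{733} \cdot 1336 = \frac{1336}{733}$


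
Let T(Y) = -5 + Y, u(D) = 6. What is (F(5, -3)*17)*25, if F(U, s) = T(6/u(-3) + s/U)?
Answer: -1955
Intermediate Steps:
F(U, s) = -4 + s/U (F(U, s) = -5 + (6/6 + s/U) = -5 + (6*(1/6) + s/U) = -5 + (1 + s/U) = -4 + s/U)
(F(5, -3)*17)*25 = ((-4 - 3/5)*17)*25 = -23/5*17*25 = -391/5*25 = -1955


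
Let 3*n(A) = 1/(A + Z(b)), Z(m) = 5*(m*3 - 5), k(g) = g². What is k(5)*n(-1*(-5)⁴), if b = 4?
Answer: -5/354 ≈ -0.014124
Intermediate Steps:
Z(m) = -25 + 15*m (Z(m) = 5*(3*m - 5) = 5*(-5 + 3*m) = -25 + 15*m)
n(A) = 1/(3*(35 + A)) (n(A) = 1/(3*(A + (-25 + 15*4))) = 1/(3*(A + (-25 + 60))) = 1/(3*(A + 35)) = 1/(3*(35 + A)))
k(5)*n(-1*(-5)⁴) = 5²*(1/(3*(35 - 1*(-5)⁴))) = 25*(1/(3*(35 - 1*625))) = 25*(1/(3*(35 - 625))) = 25*((⅓)/(-590)) = 25*((⅓)*(-1/590)) = 25*(-1/1770) = -5/354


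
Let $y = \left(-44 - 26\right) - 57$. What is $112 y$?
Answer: $-14224$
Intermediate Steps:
$y = -127$ ($y = -70 - 57 = -127$)
$112 y = 112 \left(-127\right) = -14224$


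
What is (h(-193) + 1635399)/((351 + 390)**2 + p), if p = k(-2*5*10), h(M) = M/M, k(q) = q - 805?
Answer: 204425/68522 ≈ 2.9833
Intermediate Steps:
k(q) = -805 + q
h(M) = 1
p = -905 (p = -805 - 2*5*10 = -805 - 10*10 = -805 - 100 = -905)
(h(-193) + 1635399)/((351 + 390)**2 + p) = (1 + 1635399)/((351 + 390)**2 - 905) = 1635400/(741**2 - 905) = 1635400/(549081 - 905) = 1635400/548176 = 1635400*(1/548176) = 204425/68522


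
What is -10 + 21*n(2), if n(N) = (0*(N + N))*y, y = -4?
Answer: -10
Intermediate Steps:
n(N) = 0 (n(N) = (0*(N + N))*(-4) = (0*(2*N))*(-4) = 0*(-4) = 0)
-10 + 21*n(2) = -10 + 21*0 = -10 + 0 = -10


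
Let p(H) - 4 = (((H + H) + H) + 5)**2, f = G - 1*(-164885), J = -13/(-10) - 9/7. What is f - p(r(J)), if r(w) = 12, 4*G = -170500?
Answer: 120575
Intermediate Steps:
G = -42625 (G = (1/4)*(-170500) = -42625)
J = 1/70 (J = -13*(-1/10) - 9*1/7 = 13/10 - 9/7 = 1/70 ≈ 0.014286)
f = 122260 (f = -42625 - 1*(-164885) = -42625 + 164885 = 122260)
p(H) = 4 + (5 + 3*H)**2 (p(H) = 4 + (((H + H) + H) + 5)**2 = 4 + ((2*H + H) + 5)**2 = 4 + (3*H + 5)**2 = 4 + (5 + 3*H)**2)
f - p(r(J)) = 122260 - (4 + (5 + 3*12)**2) = 122260 - (4 + (5 + 36)**2) = 122260 - (4 + 41**2) = 122260 - (4 + 1681) = 122260 - 1*1685 = 122260 - 1685 = 120575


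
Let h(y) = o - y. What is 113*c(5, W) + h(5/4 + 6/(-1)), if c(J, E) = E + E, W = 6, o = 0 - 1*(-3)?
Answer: 5455/4 ≈ 1363.8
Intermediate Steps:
o = 3 (o = 0 + 3 = 3)
c(J, E) = 2*E
h(y) = 3 - y
113*c(5, W) + h(5/4 + 6/(-1)) = 113*(2*6) + (3 - (5/4 + 6/(-1))) = 113*12 + (3 - (5*(¼) + 6*(-1))) = 1356 + (3 - (5/4 - 6)) = 1356 + (3 - 1*(-19/4)) = 1356 + (3 + 19/4) = 1356 + 31/4 = 5455/4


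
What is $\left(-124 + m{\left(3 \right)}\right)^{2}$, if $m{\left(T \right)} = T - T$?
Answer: $15376$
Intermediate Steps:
$m{\left(T \right)} = 0$
$\left(-124 + m{\left(3 \right)}\right)^{2} = \left(-124 + 0\right)^{2} = \left(-124\right)^{2} = 15376$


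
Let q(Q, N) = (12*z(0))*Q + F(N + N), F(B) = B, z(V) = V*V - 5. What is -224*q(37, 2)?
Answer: 496384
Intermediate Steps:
z(V) = -5 + V**2 (z(V) = V**2 - 5 = -5 + V**2)
q(Q, N) = -60*Q + 2*N (q(Q, N) = (12*(-5 + 0**2))*Q + (N + N) = (12*(-5 + 0))*Q + 2*N = (12*(-5))*Q + 2*N = -60*Q + 2*N)
-224*q(37, 2) = -224*(-60*37 + 2*2) = -224*(-2220 + 4) = -224*(-2216) = 496384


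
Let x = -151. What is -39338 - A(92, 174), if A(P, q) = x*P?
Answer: -25446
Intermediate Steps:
A(P, q) = -151*P
-39338 - A(92, 174) = -39338 - (-151)*92 = -39338 - 1*(-13892) = -39338 + 13892 = -25446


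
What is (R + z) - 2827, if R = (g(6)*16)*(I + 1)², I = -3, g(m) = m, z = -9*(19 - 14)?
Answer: -2488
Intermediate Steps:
z = -45 (z = -9*5 = -45)
R = 384 (R = (6*16)*(-3 + 1)² = 96*(-2)² = 96*4 = 384)
(R + z) - 2827 = (384 - 45) - 2827 = 339 - 2827 = -2488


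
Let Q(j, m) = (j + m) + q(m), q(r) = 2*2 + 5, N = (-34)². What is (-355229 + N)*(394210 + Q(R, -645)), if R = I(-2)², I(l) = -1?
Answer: -139354280975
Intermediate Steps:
N = 1156
q(r) = 9 (q(r) = 4 + 5 = 9)
R = 1 (R = (-1)² = 1)
Q(j, m) = 9 + j + m (Q(j, m) = (j + m) + 9 = 9 + j + m)
(-355229 + N)*(394210 + Q(R, -645)) = (-355229 + 1156)*(394210 + (9 + 1 - 645)) = -354073*(394210 - 635) = -354073*393575 = -139354280975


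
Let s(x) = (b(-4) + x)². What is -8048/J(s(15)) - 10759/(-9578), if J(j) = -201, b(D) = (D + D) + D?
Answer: 79246303/1925178 ≈ 41.163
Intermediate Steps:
b(D) = 3*D (b(D) = 2*D + D = 3*D)
s(x) = (-12 + x)² (s(x) = (3*(-4) + x)² = (-12 + x)²)
-8048/J(s(15)) - 10759/(-9578) = -8048/(-201) - 10759/(-9578) = -8048*(-1/201) - 10759*(-1/9578) = 8048/201 + 10759/9578 = 79246303/1925178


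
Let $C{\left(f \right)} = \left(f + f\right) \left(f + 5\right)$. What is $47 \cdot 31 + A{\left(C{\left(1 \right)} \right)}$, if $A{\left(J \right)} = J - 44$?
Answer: $1425$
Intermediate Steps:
$C{\left(f \right)} = 2 f \left(5 + f\right)$
$A{\left(J \right)} = -44 + J$
$47 \cdot 31 + A{\left(C{\left(1 \right)} \right)} = 47 \cdot 31 - \left(44 - 2 \left(5 + 1\right)\right) = 1457 - \left(44 - 12\right) = 1457 + \left(-44 + 12\right) = 1457 - 32 = 1425$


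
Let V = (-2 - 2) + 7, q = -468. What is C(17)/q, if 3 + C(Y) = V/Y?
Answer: 4/663 ≈ 0.0060332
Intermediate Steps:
V = 3 (V = -4 + 7 = 3)
C(Y) = -3 + 3/Y
C(17)/q = (-3 + 3/17)/(-468) = (-3 + 3*(1/17))*(-1/468) = (-3 + 3/17)*(-1/468) = -48/17*(-1/468) = 4/663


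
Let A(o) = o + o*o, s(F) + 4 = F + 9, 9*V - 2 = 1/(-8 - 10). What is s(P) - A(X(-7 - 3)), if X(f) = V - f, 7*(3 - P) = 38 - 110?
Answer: -17690713/183708 ≈ -96.298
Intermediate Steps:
P = 93/7 (P = 3 - (38 - 110)/7 = 3 - ⅐*(-72) = 3 + 72/7 = 93/7 ≈ 13.286)
V = 35/162 (V = 2/9 + 1/(9*(-8 - 10)) = 2/9 + (⅑)/(-18) = 2/9 + (⅑)*(-1/18) = 2/9 - 1/162 = 35/162 ≈ 0.21605)
s(F) = 5 + F (s(F) = -4 + (F + 9) = -4 + (9 + F) = 5 + F)
X(f) = 35/162 - f
A(o) = o + o²
s(P) - A(X(-7 - 3)) = (5 + 93/7) - (35/162 - (-7 - 3))*(1 + (35/162 - (-7 - 3))) = 128/7 - (35/162 - 1*(-10))*(1 + (35/162 - 1*(-10))) = 128/7 - (35/162 + 10)*(1 + (35/162 + 10)) = 128/7 - 1655*(1 + 1655/162)/162 = 128/7 - 1655*1817/(162*162) = 128/7 - 1*3007135/26244 = 128/7 - 3007135/26244 = -17690713/183708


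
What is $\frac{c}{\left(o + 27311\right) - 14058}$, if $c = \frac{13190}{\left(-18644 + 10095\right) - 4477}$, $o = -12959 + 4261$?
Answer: $- \frac{1319}{5933343} \approx -0.0002223$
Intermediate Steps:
$o = -8698$
$c = - \frac{6595}{6513}$ ($c = \frac{13190}{-8549 - 4477} = \frac{13190}{-13026} = 13190 \left(- \frac{1}{13026}\right) = - \frac{6595}{6513} \approx -1.0126$)
$\frac{c}{\left(o + 27311\right) - 14058} = - \frac{6595}{6513 \left(\left(-8698 + 27311\right) - 14058\right)} = - \frac{6595}{6513 \left(18613 - 14058\right)} = - \frac{6595}{6513 \cdot 4555} = \left(- \frac{6595}{6513}\right) \frac{1}{4555} = - \frac{1319}{5933343}$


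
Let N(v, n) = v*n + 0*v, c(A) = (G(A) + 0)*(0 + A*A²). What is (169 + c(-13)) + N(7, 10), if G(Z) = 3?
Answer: -6352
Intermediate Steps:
c(A) = 3*A³ (c(A) = (3 + 0)*(0 + A*A²) = 3*(0 + A³) = 3*A³)
N(v, n) = n*v (N(v, n) = n*v + 0 = n*v)
(169 + c(-13)) + N(7, 10) = (169 + 3*(-13)³) + 10*7 = (169 + 3*(-2197)) + 70 = (169 - 6591) + 70 = -6422 + 70 = -6352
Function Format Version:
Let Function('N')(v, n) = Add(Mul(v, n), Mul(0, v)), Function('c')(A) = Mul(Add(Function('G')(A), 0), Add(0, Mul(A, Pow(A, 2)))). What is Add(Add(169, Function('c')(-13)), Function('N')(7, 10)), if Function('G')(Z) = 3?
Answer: -6352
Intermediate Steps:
Function('c')(A) = Mul(3, Pow(A, 3)) (Function('c')(A) = Mul(Add(3, 0), Add(0, Mul(A, Pow(A, 2)))) = Mul(3, Add(0, Pow(A, 3))) = Mul(3, Pow(A, 3)))
Function('N')(v, n) = Mul(n, v) (Function('N')(v, n) = Add(Mul(n, v), 0) = Mul(n, v))
Add(Add(169, Function('c')(-13)), Function('N')(7, 10)) = Add(Add(169, Mul(3, Pow(-13, 3))), Mul(10, 7)) = Add(Add(169, Mul(3, -2197)), 70) = Add(Add(169, -6591), 70) = Add(-6422, 70) = -6352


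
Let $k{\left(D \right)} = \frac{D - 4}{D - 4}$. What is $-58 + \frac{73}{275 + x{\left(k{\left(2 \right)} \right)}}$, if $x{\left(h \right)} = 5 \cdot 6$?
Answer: $- \frac{17617}{305} \approx -57.761$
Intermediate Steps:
$k{\left(D \right)} = 1$ ($k{\left(D \right)} = \frac{-4 + D}{-4 + D} = 1$)
$x{\left(h \right)} = 30$
$-58 + \frac{73}{275 + x{\left(k{\left(2 \right)} \right)}} = -58 + \frac{73}{275 + 30} = -58 + \frac{73}{305} = - \frac{17617}{305}$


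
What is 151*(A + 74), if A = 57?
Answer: 19781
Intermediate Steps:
151*(A + 74) = 151*(57 + 74) = 151*131 = 19781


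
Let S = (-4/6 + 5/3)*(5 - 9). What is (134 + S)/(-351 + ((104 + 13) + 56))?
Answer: -65/89 ≈ -0.73034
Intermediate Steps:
S = -4 (S = (-4*1/6 + 5*(1/3))*(-4) = (-2/3 + 5/3)*(-4) = 1*(-4) = -4)
(134 + S)/(-351 + ((104 + 13) + 56)) = (134 - 4)/(-351 + ((104 + 13) + 56)) = 130/(-351 + (117 + 56)) = 130/(-351 + 173) = 130/(-178) = 130*(-1/178) = -65/89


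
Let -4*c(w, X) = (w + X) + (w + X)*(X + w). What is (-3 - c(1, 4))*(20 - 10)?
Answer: 45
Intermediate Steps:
c(w, X) = -X/4 - w/4 - (X + w)²/4 (c(w, X) = -((w + X) + (w + X)*(X + w))/4 = -((X + w) + (X + w)*(X + w))/4 = -((X + w) + (X + w)²)/4 = -(X + w + (X + w)²)/4 = -X/4 - w/4 - (X + w)²/4)
(-3 - c(1, 4))*(20 - 10) = (-3 - (-¼*4 - ¼*1 - (4 + 1)²/4))*(20 - 10) = (-3 - (-1 - ¼ - ¼*5²))*10 = (-3 - (-1 - ¼ - ¼*25))*10 = (-3 - (-1 - ¼ - 25/4))*10 = (-3 - 1*(-15/2))*10 = (-3 + 15/2)*10 = (9/2)*10 = 45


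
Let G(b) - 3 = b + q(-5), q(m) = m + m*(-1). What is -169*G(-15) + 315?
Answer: 2343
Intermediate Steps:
q(m) = 0 (q(m) = m - m = 0)
G(b) = 3 + b (G(b) = 3 + (b + 0) = 3 + b)
-169*G(-15) + 315 = -169*(3 - 15) + 315 = -169*(-12) + 315 = 2028 + 315 = 2343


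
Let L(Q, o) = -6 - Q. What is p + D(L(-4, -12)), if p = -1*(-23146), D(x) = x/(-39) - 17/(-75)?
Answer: 22567621/975 ≈ 23146.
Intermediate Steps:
D(x) = 17/75 - x/39 (D(x) = x*(-1/39) - 17*(-1/75) = -x/39 + 17/75 = 17/75 - x/39)
p = 23146
p + D(L(-4, -12)) = 23146 + (17/75 - (-6 - 1*(-4))/39) = 23146 + (17/75 - (-6 + 4)/39) = 23146 + (17/75 - 1/39*(-2)) = 23146 + (17/75 + 2/39) = 23146 + 271/975 = 22567621/975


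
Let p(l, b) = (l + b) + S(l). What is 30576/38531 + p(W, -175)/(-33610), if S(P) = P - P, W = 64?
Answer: 1031936301/1295026910 ≈ 0.79685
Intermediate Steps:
S(P) = 0
p(l, b) = b + l (p(l, b) = (l + b) + 0 = (b + l) + 0 = b + l)
30576/38531 + p(W, -175)/(-33610) = 30576/38531 + (-175 + 64)/(-33610) = 30576*(1/38531) - 111*(-1/33610) = 30576/38531 + 111/33610 = 1031936301/1295026910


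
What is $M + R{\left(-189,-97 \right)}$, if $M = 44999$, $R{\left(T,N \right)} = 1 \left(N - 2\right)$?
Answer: $44900$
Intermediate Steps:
$R{\left(T,N \right)} = -2 + N$ ($R{\left(T,N \right)} = 1 \left(-2 + N\right) = -2 + N$)
$M + R{\left(-189,-97 \right)} = 44999 - 99 = 44900$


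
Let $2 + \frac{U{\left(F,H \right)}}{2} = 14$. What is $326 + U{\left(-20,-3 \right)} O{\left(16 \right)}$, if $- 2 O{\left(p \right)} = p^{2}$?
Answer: $-2746$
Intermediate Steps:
$U{\left(F,H \right)} = 24$ ($U{\left(F,H \right)} = -4 + 2 \cdot 14 = -4 + 28 = 24$)
$O{\left(p \right)} = - \frac{p^{2}}{2}$
$326 + U{\left(-20,-3 \right)} O{\left(16 \right)} = 326 + 24 \left(- \frac{16^{2}}{2}\right) = 326 + 24 \left(\left(- \frac{1}{2}\right) 256\right) = 326 + 24 \left(-128\right) = 326 - 3072 = -2746$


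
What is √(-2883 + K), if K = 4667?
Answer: 2*√446 ≈ 42.237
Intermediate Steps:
√(-2883 + K) = √(-2883 + 4667) = √1784 = 2*√446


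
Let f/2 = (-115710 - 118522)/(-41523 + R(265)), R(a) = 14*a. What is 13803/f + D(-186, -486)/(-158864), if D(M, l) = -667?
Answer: 1295572671881/1162844764 ≈ 1114.1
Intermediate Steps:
f = 468464/37813 (f = 2*((-115710 - 118522)/(-41523 + 14*265)) = 2*(-234232/(-41523 + 3710)) = 2*(-234232/(-37813)) = 2*(-234232*(-1/37813)) = 2*(234232/37813) = 468464/37813 ≈ 12.389)
13803/f + D(-186, -486)/(-158864) = 13803/(468464/37813) - 667/(-158864) = 13803*(37813/468464) - 667*(-1/158864) = 521932839/468464 + 667/158864 = 1295572671881/1162844764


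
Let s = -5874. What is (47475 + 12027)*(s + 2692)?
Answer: -189335364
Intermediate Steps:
(47475 + 12027)*(s + 2692) = (47475 + 12027)*(-5874 + 2692) = 59502*(-3182) = -189335364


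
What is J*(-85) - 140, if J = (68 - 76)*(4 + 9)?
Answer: 8700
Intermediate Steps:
J = -104 (J = -8*13 = -104)
J*(-85) - 140 = -104*(-85) - 140 = 8840 - 140 = 8700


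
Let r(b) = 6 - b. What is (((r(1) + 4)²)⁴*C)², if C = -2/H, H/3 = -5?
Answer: 823564528378596/25 ≈ 3.2943e+13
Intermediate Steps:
H = -15 (H = 3*(-5) = -15)
C = 2/15 (C = -2/(-15) = -2*(-1/15) = 2/15 ≈ 0.13333)
(((r(1) + 4)²)⁴*C)² = ((((6 - 1*1) + 4)²)⁴*(2/15))² = ((((6 - 1) + 4)²)⁴*(2/15))² = (((5 + 4)²)⁴*(2/15))² = ((9²)⁴*(2/15))² = (81⁴*(2/15))² = (43046721*(2/15))² = (28697814/5)² = 823564528378596/25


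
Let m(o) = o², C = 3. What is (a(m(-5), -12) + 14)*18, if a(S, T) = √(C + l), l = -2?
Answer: 270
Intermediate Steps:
a(S, T) = 1 (a(S, T) = √(3 - 2) = √1 = 1)
(a(m(-5), -12) + 14)*18 = (1 + 14)*18 = 15*18 = 270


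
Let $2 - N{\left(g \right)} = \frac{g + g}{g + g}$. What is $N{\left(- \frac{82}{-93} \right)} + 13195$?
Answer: $13196$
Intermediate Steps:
$N{\left(g \right)} = 1$ ($N{\left(g \right)} = 2 - \frac{g + g}{g + g} = 2 - \frac{2 g}{2 g} = 2 - 2 g \frac{1}{2 g} = 2 - 1 = 1$)
$N{\left(- \frac{82}{-93} \right)} + 13195 = 1 + 13195 = 13196$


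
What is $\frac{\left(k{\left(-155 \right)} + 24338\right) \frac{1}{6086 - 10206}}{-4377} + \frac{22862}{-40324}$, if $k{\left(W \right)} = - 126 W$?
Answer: $- \frac{12828343739}{22724136555} \approx -0.56452$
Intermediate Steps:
$\frac{\left(k{\left(-155 \right)} + 24338\right) \frac{1}{6086 - 10206}}{-4377} + \frac{22862}{-40324} = \frac{\left(\left(-126\right) \left(-155\right) + 24338\right) \frac{1}{6086 - 10206}}{-4377} + \frac{22862}{-40324} = \frac{19530 + 24338}{-4120} \left(- \frac{1}{4377}\right) + 22862 \left(- \frac{1}{40324}\right) = 43868 \left(- \frac{1}{4120}\right) \left(- \frac{1}{4377}\right) - \frac{11431}{20162} = \left(- \frac{10967}{1030}\right) \left(- \frac{1}{4377}\right) - \frac{11431}{20162} = \frac{10967}{4508310} - \frac{11431}{20162} = - \frac{12828343739}{22724136555}$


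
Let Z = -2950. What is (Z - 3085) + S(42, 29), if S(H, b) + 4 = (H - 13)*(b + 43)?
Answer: -3951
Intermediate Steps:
S(H, b) = -4 + (-13 + H)*(43 + b) (S(H, b) = -4 + (H - 13)*(b + 43) = -4 + (-13 + H)*(43 + b))
(Z - 3085) + S(42, 29) = (-2950 - 3085) + (-563 - 13*29 + 43*42 + 42*29) = -6035 + (-563 - 377 + 1806 + 1218) = -6035 + 2084 = -3951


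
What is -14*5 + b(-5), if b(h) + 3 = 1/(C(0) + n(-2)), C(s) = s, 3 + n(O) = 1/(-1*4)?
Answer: -953/13 ≈ -73.308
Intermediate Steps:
n(O) = -13/4 (n(O) = -3 + 1/(-1*4) = -3 + 1/(-4) = -3 - 1/4 = -13/4)
b(h) = -43/13 (b(h) = -3 + 1/(0 - 13/4) = -3 + 1/(-13/4) = -3 - 4/13 = -43/13)
-14*5 + b(-5) = -14*5 - 43/13 = -70 - 43/13 = -953/13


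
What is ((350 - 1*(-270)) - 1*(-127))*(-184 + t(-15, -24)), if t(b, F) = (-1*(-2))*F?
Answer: -173304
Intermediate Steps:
t(b, F) = 2*F
((350 - 1*(-270)) - 1*(-127))*(-184 + t(-15, -24)) = ((350 - 1*(-270)) - 1*(-127))*(-184 + 2*(-24)) = ((350 + 270) + 127)*(-184 - 48) = (620 + 127)*(-232) = 747*(-232) = -173304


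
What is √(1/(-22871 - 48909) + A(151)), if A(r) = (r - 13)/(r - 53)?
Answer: √88877475595/251230 ≈ 1.1867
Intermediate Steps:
A(r) = (-13 + r)/(-53 + r)
√(1/(-22871 - 48909) + A(151)) = √(1/(-22871 - 48909) + (-13 + 151)/(-53 + 151)) = √(1/(-71780) + 138/98) = √(-1/71780 + (1/98)*138) = √(-1/71780 + 69/49) = √(4952771/3517220) = √88877475595/251230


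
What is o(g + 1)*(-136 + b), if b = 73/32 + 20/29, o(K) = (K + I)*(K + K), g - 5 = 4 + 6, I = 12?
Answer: -3456628/29 ≈ -1.1919e+5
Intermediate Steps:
g = 15 (g = 5 + (4 + 6) = 5 + 10 = 15)
o(K) = 2*K*(12 + K) (o(K) = (K + 12)*(K + K) = (12 + K)*(2*K) = 2*K*(12 + K))
b = 2757/928 (b = 73*(1/32) + 20*(1/29) = 73/32 + 20/29 = 2757/928 ≈ 2.9709)
o(g + 1)*(-136 + b) = (2*(15 + 1)*(12 + (15 + 1)))*(-136 + 2757/928) = (2*16*(12 + 16))*(-123451/928) = (2*16*28)*(-123451/928) = 896*(-123451/928) = -3456628/29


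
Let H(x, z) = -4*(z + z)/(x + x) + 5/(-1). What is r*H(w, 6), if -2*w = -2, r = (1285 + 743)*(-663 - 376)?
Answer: 61105668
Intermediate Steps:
r = -2107092 (r = 2028*(-1039) = -2107092)
w = 1 (w = -½*(-2) = 1)
H(x, z) = -5 - 4*z/x (H(x, z) = -4*z/x + 5*(-1) = -4*z/x - 5 = -5 - 4*z/x)
r*H(w, 6) = -2107092*(-5 - 4*6/1) = -2107092*(-5 - 4*6*1) = -2107092*(-5 - 24) = -2107092*(-29) = 61105668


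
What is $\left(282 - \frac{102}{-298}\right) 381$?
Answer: $\frac{16028289}{149} \approx 1.0757 \cdot 10^{5}$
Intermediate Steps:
$\left(282 - \frac{102}{-298}\right) 381 = \left(282 - - \frac{51}{149}\right) 381 = \left(282 + \frac{51}{149}\right) 381 = \frac{42069}{149} \cdot 381 = \frac{16028289}{149}$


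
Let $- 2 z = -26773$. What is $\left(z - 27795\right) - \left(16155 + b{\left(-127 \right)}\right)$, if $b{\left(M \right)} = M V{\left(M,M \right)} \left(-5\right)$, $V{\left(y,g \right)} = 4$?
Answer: $- \frac{66207}{2} \approx -33104.0$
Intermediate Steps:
$z = \frac{26773}{2}$ ($z = \left(- \frac{1}{2}\right) \left(-26773\right) = \frac{26773}{2} \approx 13387.0$)
$b{\left(M \right)} = - 20 M$ ($b{\left(M \right)} = M 4 \left(-5\right) = 4 M \left(-5\right) = - 20 M$)
$\left(z - 27795\right) - \left(16155 + b{\left(-127 \right)}\right) = \left(\frac{26773}{2} - 27795\right) - \left(16155 - -2540\right) = - \frac{28817}{2} - 18695 = - \frac{66207}{2}$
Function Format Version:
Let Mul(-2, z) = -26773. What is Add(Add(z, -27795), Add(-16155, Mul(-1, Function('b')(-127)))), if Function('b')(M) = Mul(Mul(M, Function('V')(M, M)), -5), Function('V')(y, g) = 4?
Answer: Rational(-66207, 2) ≈ -33104.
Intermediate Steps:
z = Rational(26773, 2) (z = Mul(Rational(-1, 2), -26773) = Rational(26773, 2) ≈ 13387.)
Function('b')(M) = Mul(-20, M) (Function('b')(M) = Mul(Mul(M, 4), -5) = Mul(Mul(4, M), -5) = Mul(-20, M))
Add(Add(z, -27795), Add(-16155, Mul(-1, Function('b')(-127)))) = Add(Add(Rational(26773, 2), -27795), Add(-16155, Mul(-1, Mul(-20, -127)))) = Add(Rational(-28817, 2), Add(-16155, Mul(-1, 2540))) = Add(Rational(-28817, 2), Add(-16155, -2540)) = Add(Rational(-28817, 2), -18695) = Rational(-66207, 2)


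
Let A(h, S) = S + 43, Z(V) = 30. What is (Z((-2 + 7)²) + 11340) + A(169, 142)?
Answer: 11555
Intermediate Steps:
A(h, S) = 43 + S
(Z((-2 + 7)²) + 11340) + A(169, 142) = (30 + 11340) + (43 + 142) = 11370 + 185 = 11555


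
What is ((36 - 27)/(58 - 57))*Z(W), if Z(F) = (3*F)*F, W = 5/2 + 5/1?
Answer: 6075/4 ≈ 1518.8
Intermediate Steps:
W = 15/2 (W = 5*(1/2) + 5*1 = 5/2 + 5 = 15/2 ≈ 7.5000)
Z(F) = 3*F**2
((36 - 27)/(58 - 57))*Z(W) = ((36 - 27)/(58 - 57))*(3*(15/2)**2) = (9/1)*(3*(225/4)) = (9*1)*(675/4) = 9*(675/4) = 6075/4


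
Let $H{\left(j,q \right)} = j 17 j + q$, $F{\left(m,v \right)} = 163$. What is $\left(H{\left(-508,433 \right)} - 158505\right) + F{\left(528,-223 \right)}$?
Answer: $4229179$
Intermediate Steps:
$H{\left(j,q \right)} = q + 17 j^{2}$ ($H{\left(j,q \right)} = 17 j j + q = 17 j^{2} + q = q + 17 j^{2}$)
$\left(H{\left(-508,433 \right)} - 158505\right) + F{\left(528,-223 \right)} = \left(\left(433 + 17 \left(-508\right)^{2}\right) - 158505\right) + 163 = \left(\left(433 + 17 \cdot 258064\right) - 158505\right) + 163 = \left(\left(433 + 4387088\right) - 158505\right) + 163 = \left(4387521 - 158505\right) + 163 = 4229016 + 163 = 4229179$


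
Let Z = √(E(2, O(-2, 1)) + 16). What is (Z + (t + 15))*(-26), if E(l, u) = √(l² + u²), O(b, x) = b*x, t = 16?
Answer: -806 - 26*√(16 + 2*√2) ≈ -918.82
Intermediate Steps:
Z = √(16 + 2*√2) (Z = √(√(2² + (-2*1)²) + 16) = √(√(4 + (-2)²) + 16) = √(√(4 + 4) + 16) = √(√8 + 16) = √(2*√2 + 16) = √(16 + 2*√2) ≈ 4.3392)
(Z + (t + 15))*(-26) = (√(16 + 2*√2) + (16 + 15))*(-26) = (√(16 + 2*√2) + 31)*(-26) = (31 + √(16 + 2*√2))*(-26) = -806 - 26*√(16 + 2*√2)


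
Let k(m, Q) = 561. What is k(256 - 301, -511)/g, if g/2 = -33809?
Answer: -561/67618 ≈ -0.0082966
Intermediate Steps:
g = -67618 (g = 2*(-33809) = -67618)
k(256 - 301, -511)/g = 561/(-67618) = 561*(-1/67618) = -561/67618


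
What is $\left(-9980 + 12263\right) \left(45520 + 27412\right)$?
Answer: $166503756$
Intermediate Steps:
$\left(-9980 + 12263\right) \left(45520 + 27412\right) = 2283 \cdot 72932 = 166503756$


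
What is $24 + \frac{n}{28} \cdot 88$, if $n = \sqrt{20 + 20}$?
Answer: $24 + \frac{44 \sqrt{10}}{7} \approx 43.877$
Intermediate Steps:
$n = 2 \sqrt{10}$ ($n = \sqrt{40} = 2 \sqrt{10} \approx 6.3246$)
$24 + \frac{n}{28} \cdot 88 = 24 + \frac{2 \sqrt{10}}{28} \cdot 88 = 24 + 2 \sqrt{10} \cdot \frac{1}{28} \cdot 88 = 24 + \frac{\sqrt{10}}{14} \cdot 88 = 24 + \frac{44 \sqrt{10}}{7}$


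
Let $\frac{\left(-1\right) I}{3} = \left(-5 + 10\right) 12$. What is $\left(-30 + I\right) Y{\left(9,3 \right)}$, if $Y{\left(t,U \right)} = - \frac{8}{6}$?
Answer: $280$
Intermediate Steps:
$Y{\left(t,U \right)} = - \frac{4}{3}$ ($Y{\left(t,U \right)} = \left(-8\right) \frac{1}{6} = - \frac{4}{3}$)
$I = -180$ ($I = - 3 \left(-5 + 10\right) 12 = - 3 \cdot 5 \cdot 12 = \left(-3\right) 60 = -180$)
$\left(-30 + I\right) Y{\left(9,3 \right)} = \left(-30 - 180\right) \left(- \frac{4}{3}\right) = \left(-210\right) \left(- \frac{4}{3}\right) = 280$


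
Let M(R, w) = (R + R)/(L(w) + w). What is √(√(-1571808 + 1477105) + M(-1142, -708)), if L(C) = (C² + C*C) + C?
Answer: √(-142908738 + 62639077284*I*√94703)/250278 ≈ 12.404 + 12.404*I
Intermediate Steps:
L(C) = C + 2*C² (L(C) = (C² + C²) + C = 2*C² + C = C + 2*C²)
M(R, w) = 2*R/(w + w*(1 + 2*w)) (M(R, w) = (R + R)/(w*(1 + 2*w) + w) = (2*R)/(w + w*(1 + 2*w)) = 2*R/(w + w*(1 + 2*w)))
√(√(-1571808 + 1477105) + M(-1142, -708)) = √(√(-1571808 + 1477105) - 1142/(-708*(1 - 708))) = √(√(-94703) - 1142*(-1/708)/(-707)) = √(I*√94703 - 1142*(-1/708)*(-1/707)) = √(I*√94703 - 571/250278) = √(-571/250278 + I*√94703)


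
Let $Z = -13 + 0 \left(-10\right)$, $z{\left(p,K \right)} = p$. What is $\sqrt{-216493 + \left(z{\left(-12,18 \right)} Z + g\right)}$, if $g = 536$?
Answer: $i \sqrt{215801} \approx 464.54 i$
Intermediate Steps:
$Z = -13$ ($Z = -13 + 0 = -13$)
$\sqrt{-216493 + \left(z{\left(-12,18 \right)} Z + g\right)} = \sqrt{-216493 + \left(\left(-12\right) \left(-13\right) + 536\right)} = \sqrt{-216493 + \left(156 + 536\right)} = \sqrt{-216493 + 692} = \sqrt{-215801} = i \sqrt{215801}$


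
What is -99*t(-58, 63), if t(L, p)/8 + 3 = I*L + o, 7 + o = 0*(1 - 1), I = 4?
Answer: 191664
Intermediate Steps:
o = -7 (o = -7 + 0*(1 - 1) = -7 + 0*0 = -7 + 0 = -7)
t(L, p) = -80 + 32*L (t(L, p) = -24 + 8*(4*L - 7) = -24 + 8*(-7 + 4*L) = -24 + (-56 + 32*L) = -80 + 32*L)
-99*t(-58, 63) = -99*(-80 + 32*(-58)) = -99*(-80 - 1856) = -99*(-1936) = 191664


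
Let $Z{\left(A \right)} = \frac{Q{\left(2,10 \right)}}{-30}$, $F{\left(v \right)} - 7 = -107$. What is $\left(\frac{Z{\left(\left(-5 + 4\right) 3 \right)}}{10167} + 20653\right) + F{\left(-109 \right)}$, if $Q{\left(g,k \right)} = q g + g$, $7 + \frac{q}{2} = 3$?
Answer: $\frac{3134435272}{152505} \approx 20553.0$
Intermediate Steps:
$q = -8$ ($q = -14 + 2 \cdot 3 = -14 + 6 = -8$)
$F{\left(v \right)} = -100$ ($F{\left(v \right)} = 7 - 107 = -100$)
$Q{\left(g,k \right)} = - 7 g$ ($Q{\left(g,k \right)} = - 8 g + g = - 7 g$)
$Z{\left(A \right)} = \frac{7}{15}$ ($Z{\left(A \right)} = \frac{\left(-7\right) 2}{-30} = \left(-14\right) \left(- \frac{1}{30}\right) = \frac{7}{15}$)
$\left(\frac{Z{\left(\left(-5 + 4\right) 3 \right)}}{10167} + 20653\right) + F{\left(-109 \right)} = \left(\frac{7}{15 \cdot 10167} + 20653\right) - 100 = \left(\frac{7}{15} \cdot \frac{1}{10167} + 20653\right) - 100 = \left(\frac{7}{152505} + 20653\right) - 100 = \frac{3149685772}{152505} - 100 = \frac{3134435272}{152505}$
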